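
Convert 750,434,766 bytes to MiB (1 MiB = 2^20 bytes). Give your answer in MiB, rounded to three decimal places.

715.670 MiB

750,434,766 bytes given.
1 MiB = 1,048,576 bytes
750,434,766 / 1,048,576 = 715.670 MiB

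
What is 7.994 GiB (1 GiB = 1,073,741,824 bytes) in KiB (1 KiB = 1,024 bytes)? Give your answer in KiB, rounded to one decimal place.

7.994 GiB = 7.994 × 2^30 bytes = 8,583,492,141.056 bytes
1 KiB = 1,024 bytes
8,583,492,141.056 / 1,024 = 8,382,316.5 KiB

8,382,316.5 KiB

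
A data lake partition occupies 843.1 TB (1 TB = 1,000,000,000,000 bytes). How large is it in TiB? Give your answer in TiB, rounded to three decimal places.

766.795 TiB

843.1 TB × 1,000,000,000,000 bytes/TB = 843,100,000,000,000 bytes
1 TiB = 2^40 bytes = 1,099,511,627,776 bytes
843,100,000,000,000 / 1,099,511,627,776 = 766.795 TiB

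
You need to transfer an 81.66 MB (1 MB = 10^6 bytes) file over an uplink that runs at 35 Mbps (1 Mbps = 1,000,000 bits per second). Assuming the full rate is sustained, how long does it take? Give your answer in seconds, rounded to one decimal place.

18.7 seconds

81.66 MB = 81,660,000 bytes = 653,280,000 bits
35 Mbps = 35,000,000 bits/s
time = 653,280,000 / 35,000,000 = 18.7 s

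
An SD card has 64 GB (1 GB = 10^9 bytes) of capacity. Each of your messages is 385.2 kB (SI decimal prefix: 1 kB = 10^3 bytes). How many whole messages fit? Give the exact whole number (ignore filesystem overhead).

166,147

Capacity: 64 GB = 64,000,000,000 bytes
Per item: 385.2 kB = 385,200 bytes
⌊64,000,000,000 / 385,200⌋ = 166,147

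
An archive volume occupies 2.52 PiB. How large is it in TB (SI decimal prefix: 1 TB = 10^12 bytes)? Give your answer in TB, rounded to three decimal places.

2.52 PiB = 2.52 × 2^50 bytes = 2,837,267,765,243,412.48 bytes
1 TB = 1,000,000,000,000 bytes
2,837,267,765,243,412.48 / 1,000,000,000,000 = 2,837.268 TB

2,837.268 TB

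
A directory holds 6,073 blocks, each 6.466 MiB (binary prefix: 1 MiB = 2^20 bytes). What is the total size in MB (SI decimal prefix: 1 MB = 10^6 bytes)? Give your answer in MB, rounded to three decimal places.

Total = 6,073 × 6.466 MiB = 39268.018 MiB
= 39268.018 × 1,048,576 bytes = 41,175,501,242.368 bytes
1 MB = 1,000,000 bytes
41,175,501,242.368 / 1,000,000 = 41,175.501 MB

41,175.501 MB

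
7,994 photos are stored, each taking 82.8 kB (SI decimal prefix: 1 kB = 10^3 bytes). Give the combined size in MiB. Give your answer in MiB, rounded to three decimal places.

Total = 7,994 × 82.8 kB = 661903.2 kB
= 661903.2 × 1,000 bytes = 661,903,200 bytes
1 MiB = 1,048,576 bytes
661,903,200 / 1,048,576 = 631.240 MiB

631.240 MiB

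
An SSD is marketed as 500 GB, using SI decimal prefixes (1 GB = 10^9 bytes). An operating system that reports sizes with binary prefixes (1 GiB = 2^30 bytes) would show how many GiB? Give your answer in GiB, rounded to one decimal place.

465.7 GiB

500 GB × 1,000,000,000 bytes/GB = 500,000,000,000 bytes
1 GiB = 1,073,741,824 bytes
500,000,000,000 / 1,073,741,824 = 465.7 GiB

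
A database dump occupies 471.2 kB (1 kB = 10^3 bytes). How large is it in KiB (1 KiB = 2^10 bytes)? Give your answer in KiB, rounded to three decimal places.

471.2 kB = 471.2 × 10^3 bytes = 471,200 bytes
1 KiB = 1,024 bytes
471,200 / 1,024 = 460.156 KiB

460.156 KiB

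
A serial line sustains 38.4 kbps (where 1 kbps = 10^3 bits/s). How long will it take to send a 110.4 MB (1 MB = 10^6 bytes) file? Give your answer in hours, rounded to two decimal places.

110.4 MB = 110,400,000 bytes = 883,200,000 bits
38.4 kbps = 38,400 bits/s
time = 883,200,000 / 38,400 = 23,000.0000 s
23,000.0000 s / 3600 = 6.39 hours

6.39 hours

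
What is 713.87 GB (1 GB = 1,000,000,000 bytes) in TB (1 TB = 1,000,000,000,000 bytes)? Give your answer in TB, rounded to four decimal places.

0.7139 TB

713.87 GB × 1,000,000,000 bytes/GB = 713,870,000,000 bytes
1 TB = 1,000,000,000,000 bytes
713,870,000,000 / 1,000,000,000,000 = 0.7139 TB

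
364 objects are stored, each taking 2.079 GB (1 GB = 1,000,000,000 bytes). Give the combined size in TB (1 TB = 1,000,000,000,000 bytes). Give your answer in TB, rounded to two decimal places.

Total = 364 × 2.079 GB = 756.756 GB
= 756.756 × 1,000,000,000 bytes = 756,756,000,000 bytes
1 TB = 1,000,000,000,000 bytes
756,756,000,000 / 1,000,000,000,000 = 0.76 TB

0.76 TB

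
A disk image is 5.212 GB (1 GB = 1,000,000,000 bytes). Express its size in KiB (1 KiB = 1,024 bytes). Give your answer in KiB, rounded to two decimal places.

5,089,843.75 KiB

5.212 GB × 1,000,000,000 bytes/GB = 5,212,000,000 bytes
1 KiB = 1,024 bytes
5,212,000,000 / 1,024 = 5,089,843.75 KiB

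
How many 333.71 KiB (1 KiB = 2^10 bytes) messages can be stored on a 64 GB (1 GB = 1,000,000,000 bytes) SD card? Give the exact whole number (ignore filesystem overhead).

Capacity: 64 GB = 64,000,000,000 bytes
Per item: 333.71 KiB = 341,719.04 bytes
⌊64,000,000,000 / 341,719.04⌋ = 187,288

187,288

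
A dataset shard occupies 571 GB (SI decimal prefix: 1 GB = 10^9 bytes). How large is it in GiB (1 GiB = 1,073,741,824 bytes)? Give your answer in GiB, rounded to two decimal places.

531.79 GiB

571 GB × 1,000,000,000 bytes/GB = 571,000,000,000 bytes
1 GiB = 2^30 bytes = 1,073,741,824 bytes
571,000,000,000 / 1,073,741,824 = 531.79 GiB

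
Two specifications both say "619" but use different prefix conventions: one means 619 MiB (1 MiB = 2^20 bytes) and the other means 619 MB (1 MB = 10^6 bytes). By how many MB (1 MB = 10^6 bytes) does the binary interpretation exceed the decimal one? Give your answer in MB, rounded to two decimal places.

619 MiB = 619 × 1,048,576 = 649,068,544 bytes
619 MB = 619 × 1,000,000 = 619,000,000 bytes
difference = 30,068,544 bytes
30,068,544 / 1,000,000 = 30.07 MB

30.07 MB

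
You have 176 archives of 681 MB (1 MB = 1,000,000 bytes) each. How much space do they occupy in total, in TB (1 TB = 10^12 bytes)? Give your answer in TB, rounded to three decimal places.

Total = 176 × 681 MB = 119,856 MB
= 119,856 × 1,000,000 bytes = 119,856,000,000 bytes
1 TB = 1,000,000,000,000 bytes
119,856,000,000 / 1,000,000,000,000 = 0.120 TB

0.120 TB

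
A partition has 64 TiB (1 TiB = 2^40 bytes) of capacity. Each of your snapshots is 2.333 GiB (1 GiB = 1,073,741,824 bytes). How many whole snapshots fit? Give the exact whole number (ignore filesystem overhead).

Capacity: 64 TiB = 70,368,744,177,664 bytes
Per item: 2.333 GiB = 2,505,039,675.392 bytes
⌊70,368,744,177,664 / 2,505,039,675.392⌋ = 28,090

28,090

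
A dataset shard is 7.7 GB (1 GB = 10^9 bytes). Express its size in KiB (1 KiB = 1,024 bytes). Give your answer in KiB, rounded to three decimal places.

7,519,531.250 KiB

7.7 GB × 1,000,000,000 bytes/GB = 7,700,000,000 bytes
1 KiB = 1,024 bytes
7,700,000,000 / 1,024 = 7,519,531.250 KiB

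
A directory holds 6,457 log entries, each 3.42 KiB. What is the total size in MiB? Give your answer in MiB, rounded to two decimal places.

21.57 MiB

Total = 6,457 × 3.42 KiB = 22082.94 KiB
= 22082.94 × 1,024 bytes = 22,612,930.56 bytes
1 MiB = 1,048,576 bytes
22,612,930.56 / 1,048,576 = 21.57 MiB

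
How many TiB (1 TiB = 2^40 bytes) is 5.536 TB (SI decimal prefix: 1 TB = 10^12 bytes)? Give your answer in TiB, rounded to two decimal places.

5.536 TB = 5.536 × 10^12 bytes = 5,536,000,000,000 bytes
1 TiB = 2^40 bytes = 1,099,511,627,776 bytes
5,536,000,000,000 / 1,099,511,627,776 = 5.03 TiB

5.03 TiB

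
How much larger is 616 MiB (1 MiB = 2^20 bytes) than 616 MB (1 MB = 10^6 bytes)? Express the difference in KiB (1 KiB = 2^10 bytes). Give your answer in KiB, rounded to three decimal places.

616 MiB = 616 × 1,048,576 = 645,922,816 bytes
616 MB = 616 × 1,000,000 = 616,000,000 bytes
difference = 29,922,816 bytes
29,922,816 / 1,024 = 29,221.500 KiB

29,221.500 KiB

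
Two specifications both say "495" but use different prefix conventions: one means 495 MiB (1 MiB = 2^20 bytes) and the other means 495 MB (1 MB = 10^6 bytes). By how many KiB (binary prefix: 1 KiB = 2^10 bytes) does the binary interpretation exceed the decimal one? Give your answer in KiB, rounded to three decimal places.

23,481.563 KiB

495 MiB = 495 × 1,048,576 = 519,045,120 bytes
495 MB = 495 × 1,000,000 = 495,000,000 bytes
difference = 24,045,120 bytes
24,045,120 / 1,024 = 23,481.563 KiB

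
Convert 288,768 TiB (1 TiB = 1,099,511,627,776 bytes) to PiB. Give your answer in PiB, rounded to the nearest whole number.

288,768 TiB = 288,768 × 2^40 bytes = 317,503,773,729,619,968 bytes
1 PiB = 2^50 bytes = 1,125,899,906,842,624 bytes
317,503,773,729,619,968 / 1,125,899,906,842,624 = 282 PiB

282 PiB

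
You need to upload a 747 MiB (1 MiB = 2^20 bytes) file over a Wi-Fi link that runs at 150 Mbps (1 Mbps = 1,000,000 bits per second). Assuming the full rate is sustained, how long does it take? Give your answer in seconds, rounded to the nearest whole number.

42 seconds

747 MiB = 783,286,272 bytes = 6,266,290,176 bits
150 Mbps = 150,000,000 bits/s
time = 6,266,290,176 / 150,000,000 = 42 s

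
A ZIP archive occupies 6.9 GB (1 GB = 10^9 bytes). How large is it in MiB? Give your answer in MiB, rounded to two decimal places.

6,580.35 MiB

6.9 GB = 6.9 × 10^9 bytes = 6,900,000,000 bytes
1 MiB = 1,048,576 bytes
6,900,000,000 / 1,048,576 = 6,580.35 MiB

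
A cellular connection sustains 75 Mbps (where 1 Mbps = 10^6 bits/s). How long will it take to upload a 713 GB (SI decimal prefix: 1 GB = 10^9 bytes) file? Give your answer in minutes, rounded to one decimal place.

1,267.6 minutes

713 GB = 713,000,000,000 bytes = 5,704,000,000,000 bits
75 Mbps = 75,000,000 bits/s
time = 5,704,000,000,000 / 75,000,000 = 76,053.33 s
76,053.33 s / 60 = 1,267.6 minutes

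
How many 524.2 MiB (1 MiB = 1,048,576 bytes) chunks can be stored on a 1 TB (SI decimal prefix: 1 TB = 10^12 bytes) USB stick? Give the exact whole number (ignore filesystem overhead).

Capacity: 1 TB = 1,000,000,000,000 bytes
Per item: 524.2 MiB = 549,663,539.2 bytes
⌊1,000,000,000,000 / 549,663,539.2⌋ = 1,819

1,819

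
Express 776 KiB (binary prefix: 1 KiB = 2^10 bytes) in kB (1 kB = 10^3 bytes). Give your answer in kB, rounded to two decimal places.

776 KiB × 1,024 bytes/KiB = 794,624 bytes
1 kB = 1,000 bytes
794,624 / 1,000 = 794.62 kB

794.62 kB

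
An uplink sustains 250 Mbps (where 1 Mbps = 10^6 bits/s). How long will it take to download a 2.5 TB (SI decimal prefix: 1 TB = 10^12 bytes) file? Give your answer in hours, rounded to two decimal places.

2.5 TB = 2,500,000,000,000 bytes = 20,000,000,000,000 bits
250 Mbps = 250,000,000 bits/s
time = 20,000,000,000,000 / 250,000,000 = 80,000.0000 s
80,000.0000 s / 3600 = 22.22 hours

22.22 hours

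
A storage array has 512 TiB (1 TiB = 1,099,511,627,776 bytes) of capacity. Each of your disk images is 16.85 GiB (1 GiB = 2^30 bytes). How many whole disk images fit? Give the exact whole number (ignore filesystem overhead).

31,115

Capacity: 512 TiB = 562,949,953,421,312 bytes
Per item: 16.85 GiB = 18,092,549,734.4 bytes
⌊562,949,953,421,312 / 18,092,549,734.4⌋ = 31,115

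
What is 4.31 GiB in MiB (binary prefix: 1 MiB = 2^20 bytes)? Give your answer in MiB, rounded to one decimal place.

4,413.4 MiB

4.31 GiB = 4.31 × 2^30 bytes = 4,627,827,261.44 bytes
1 MiB = 2^20 bytes = 1,048,576 bytes
4,627,827,261.44 / 1,048,576 = 4,413.4 MiB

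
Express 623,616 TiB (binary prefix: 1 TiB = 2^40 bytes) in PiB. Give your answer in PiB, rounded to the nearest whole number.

623,616 TiB = 623,616 × 2^40 bytes = 685,673,043,267,158,016 bytes
1 PiB = 2^50 bytes = 1,125,899,906,842,624 bytes
685,673,043,267,158,016 / 1,125,899,906,842,624 = 609 PiB

609 PiB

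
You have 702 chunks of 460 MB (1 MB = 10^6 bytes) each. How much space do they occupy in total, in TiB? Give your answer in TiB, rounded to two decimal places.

0.29 TiB

Total = 702 × 460 MB = 322,920 MB
= 322,920 × 1,000,000 bytes = 322,920,000,000 bytes
1 TiB = 1,099,511,627,776 bytes
322,920,000,000 / 1,099,511,627,776 = 0.29 TiB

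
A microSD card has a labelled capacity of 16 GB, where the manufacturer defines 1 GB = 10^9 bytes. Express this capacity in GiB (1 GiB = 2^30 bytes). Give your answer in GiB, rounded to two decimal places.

16 GB = 16 × 10^9 bytes = 16,000,000,000 bytes
1 GiB = 2^30 bytes = 1,073,741,824 bytes
16,000,000,000 / 1,073,741,824 = 14.90 GiB

14.90 GiB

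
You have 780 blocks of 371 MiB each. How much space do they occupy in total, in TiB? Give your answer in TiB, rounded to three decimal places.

Total = 780 × 371 MiB = 289,380 MiB
= 289,380 × 1,048,576 bytes = 303,436,922,880 bytes
1 TiB = 1,099,511,627,776 bytes
303,436,922,880 / 1,099,511,627,776 = 0.276 TiB

0.276 TiB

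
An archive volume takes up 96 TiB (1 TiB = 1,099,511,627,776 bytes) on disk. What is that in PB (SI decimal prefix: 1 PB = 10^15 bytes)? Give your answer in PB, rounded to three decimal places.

0.106 PB

96 TiB = 96 × 2^40 bytes = 105,553,116,266,496 bytes
1 PB = 10^15 bytes = 1,000,000,000,000,000 bytes
105,553,116,266,496 / 1,000,000,000,000,000 = 0.106 PB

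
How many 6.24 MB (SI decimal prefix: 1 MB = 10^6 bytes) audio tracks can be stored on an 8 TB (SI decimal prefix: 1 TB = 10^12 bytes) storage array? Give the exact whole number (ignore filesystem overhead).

Capacity: 8 TB = 8,000,000,000,000 bytes
Per item: 6.24 MB = 6,240,000 bytes
⌊8,000,000,000,000 / 6,240,000⌋ = 1,282,051

1,282,051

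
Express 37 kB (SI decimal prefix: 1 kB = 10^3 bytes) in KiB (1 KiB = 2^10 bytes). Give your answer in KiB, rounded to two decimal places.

36.13 KiB

37 kB × 1,000 bytes/kB = 37,000 bytes
1 KiB = 1,024 bytes
37,000 / 1,024 = 36.13 KiB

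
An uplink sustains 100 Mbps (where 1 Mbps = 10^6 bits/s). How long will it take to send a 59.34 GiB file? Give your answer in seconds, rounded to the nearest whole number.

5,097 seconds

59.34 GiB = 63,715,839,836.16 bytes = 509,726,718,689.28 bits
100 Mbps = 100,000,000 bits/s
time = 509,726,718,689.28 / 100,000,000 = 5,097 s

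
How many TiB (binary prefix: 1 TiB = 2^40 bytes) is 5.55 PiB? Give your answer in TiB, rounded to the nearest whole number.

5,683 TiB

5.55 PiB × 1,125,899,906,842,624 bytes/PiB = 6,248,744,482,976,563.2 bytes
1 TiB = 2^40 bytes = 1,099,511,627,776 bytes
6,248,744,482,976,563.2 / 1,099,511,627,776 = 5,683 TiB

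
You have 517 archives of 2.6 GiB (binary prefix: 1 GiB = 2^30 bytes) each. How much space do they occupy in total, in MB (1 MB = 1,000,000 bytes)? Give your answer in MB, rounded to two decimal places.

1,443,323.76 MB

Total = 517 × 2.6 GiB = 1344.2 GiB
= 1344.2 × 1,073,741,824 bytes = 1,443,323,759,820.8 bytes
1 MB = 1,000,000 bytes
1,443,323,759,820.8 / 1,000,000 = 1,443,323.76 MB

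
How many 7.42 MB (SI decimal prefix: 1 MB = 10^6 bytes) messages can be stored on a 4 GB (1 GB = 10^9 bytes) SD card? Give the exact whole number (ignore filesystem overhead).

Capacity: 4 GB = 4,000,000,000 bytes
Per item: 7.42 MB = 7,420,000 bytes
⌊4,000,000,000 / 7,420,000⌋ = 539

539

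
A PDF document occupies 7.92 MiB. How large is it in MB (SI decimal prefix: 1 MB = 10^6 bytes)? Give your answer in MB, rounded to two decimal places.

8.30 MB

7.92 MiB = 7.92 × 2^20 bytes = 8,304,721.92 bytes
1 MB = 1,000,000 bytes
8,304,721.92 / 1,000,000 = 8.30 MB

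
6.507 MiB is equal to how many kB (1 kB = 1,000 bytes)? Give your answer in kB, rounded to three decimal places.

6,823.084 kB

6.507 MiB × 1,048,576 bytes/MiB = 6,823,084.032 bytes
1 kB = 10^3 bytes = 1,000 bytes
6,823,084.032 / 1,000 = 6,823.084 kB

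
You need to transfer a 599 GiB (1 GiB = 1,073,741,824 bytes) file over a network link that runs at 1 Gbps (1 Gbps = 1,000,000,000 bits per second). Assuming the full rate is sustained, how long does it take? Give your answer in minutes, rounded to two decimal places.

599 GiB = 643,171,352,576 bytes = 5,145,370,820,608 bits
1 Gbps = 1,000,000,000 bits/s
time = 5,145,370,820,608 / 1,000,000,000 = 5,145.371 s
5,145.371 s / 60 = 85.76 minutes

85.76 minutes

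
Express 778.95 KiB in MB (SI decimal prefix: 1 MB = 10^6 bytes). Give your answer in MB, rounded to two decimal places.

778.95 KiB = 778.95 × 2^10 bytes = 797,644.8 bytes
1 MB = 1,000,000 bytes
797,644.8 / 1,000,000 = 0.80 MB

0.80 MB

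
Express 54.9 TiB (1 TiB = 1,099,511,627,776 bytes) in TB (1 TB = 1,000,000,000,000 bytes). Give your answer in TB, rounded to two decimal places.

60.36 TB

54.9 TiB = 54.9 × 2^40 bytes = 60,363,188,364,902.4 bytes
1 TB = 10^12 bytes = 1,000,000,000,000 bytes
60,363,188,364,902.4 / 1,000,000,000,000 = 60.36 TB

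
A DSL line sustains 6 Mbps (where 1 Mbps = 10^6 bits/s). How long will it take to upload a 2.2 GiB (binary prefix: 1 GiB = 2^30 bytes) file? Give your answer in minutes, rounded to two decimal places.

52.49 minutes

2.2 GiB = 2,362,232,012.8 bytes = 18,897,856,102.4 bits
6 Mbps = 6,000,000 bits/s
time = 18,897,856,102.4 / 6,000,000 = 3,149.643 s
3,149.643 s / 60 = 52.49 minutes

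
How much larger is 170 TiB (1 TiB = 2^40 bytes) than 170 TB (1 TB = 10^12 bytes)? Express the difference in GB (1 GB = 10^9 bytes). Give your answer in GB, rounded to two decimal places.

16,916.98 GB

170 TiB = 170 × 1,099,511,627,776 = 186,916,976,721,920 bytes
170 TB = 170 × 1,000,000,000,000 = 170,000,000,000,000 bytes
difference = 16,916,976,721,920 bytes
16,916,976,721,920 / 1,000,000,000 = 16,916.98 GB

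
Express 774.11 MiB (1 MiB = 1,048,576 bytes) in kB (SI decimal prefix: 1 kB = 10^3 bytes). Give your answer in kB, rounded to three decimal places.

774.11 MiB = 774.11 × 2^20 bytes = 811,713,167.36 bytes
1 kB = 1,000 bytes
811,713,167.36 / 1,000 = 811,713.167 kB

811,713.167 kB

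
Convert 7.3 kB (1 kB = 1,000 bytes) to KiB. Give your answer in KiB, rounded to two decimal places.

7.13 KiB

7.3 kB × 1,000 bytes/kB = 7,300 bytes
1 KiB = 1,024 bytes
7,300 / 1,024 = 7.13 KiB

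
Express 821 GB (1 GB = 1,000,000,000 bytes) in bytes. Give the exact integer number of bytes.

821 × 1,000,000,000 = 821,000,000,000 bytes  (1 GB = 10^9 bytes)

821,000,000,000 bytes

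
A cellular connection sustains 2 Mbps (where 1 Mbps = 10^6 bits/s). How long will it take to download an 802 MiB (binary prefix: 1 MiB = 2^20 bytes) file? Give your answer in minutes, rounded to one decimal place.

802 MiB = 840,957,952 bytes = 6,727,663,616 bits
2 Mbps = 2,000,000 bits/s
time = 6,727,663,616 / 2,000,000 = 3,363.83 s
3,363.83 s / 60 = 56.1 minutes

56.1 minutes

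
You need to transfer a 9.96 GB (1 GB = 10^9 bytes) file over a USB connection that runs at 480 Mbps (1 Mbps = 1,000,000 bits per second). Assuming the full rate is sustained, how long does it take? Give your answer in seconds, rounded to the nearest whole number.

9.96 GB = 9,960,000,000 bytes = 79,680,000,000 bits
480 Mbps = 480,000,000 bits/s
time = 79,680,000,000 / 480,000,000 = 166 s

166 seconds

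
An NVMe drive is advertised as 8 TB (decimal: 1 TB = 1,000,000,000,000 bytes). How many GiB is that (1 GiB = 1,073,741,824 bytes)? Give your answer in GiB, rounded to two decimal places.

8 TB = 8 × 10^12 bytes = 8,000,000,000,000 bytes
1 GiB = 2^30 bytes = 1,073,741,824 bytes
8,000,000,000,000 / 1,073,741,824 = 7,450.58 GiB

7,450.58 GiB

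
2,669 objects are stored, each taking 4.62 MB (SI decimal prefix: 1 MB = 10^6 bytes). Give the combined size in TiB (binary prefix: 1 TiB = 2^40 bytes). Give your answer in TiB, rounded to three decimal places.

Total = 2,669 × 4.62 MB = 12330.78 MB
= 12330.78 × 1,000,000 bytes = 12,330,780,000 bytes
1 TiB = 1,099,511,627,776 bytes
12,330,780,000 / 1,099,511,627,776 = 0.011 TiB

0.011 TiB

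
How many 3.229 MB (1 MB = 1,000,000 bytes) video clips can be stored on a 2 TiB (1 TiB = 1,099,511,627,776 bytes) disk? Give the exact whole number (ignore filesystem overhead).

Capacity: 2 TiB = 2,199,023,255,552 bytes
Per item: 3.229 MB = 3,229,000 bytes
⌊2,199,023,255,552 / 3,229,000⌋ = 681,022

681,022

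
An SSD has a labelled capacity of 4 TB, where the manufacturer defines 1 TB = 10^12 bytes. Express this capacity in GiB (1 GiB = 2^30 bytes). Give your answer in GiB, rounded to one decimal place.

3,725.3 GiB

4 TB × 1,000,000,000,000 bytes/TB = 4,000,000,000,000 bytes
1 GiB = 1,073,741,824 bytes
4,000,000,000,000 / 1,073,741,824 = 3,725.3 GiB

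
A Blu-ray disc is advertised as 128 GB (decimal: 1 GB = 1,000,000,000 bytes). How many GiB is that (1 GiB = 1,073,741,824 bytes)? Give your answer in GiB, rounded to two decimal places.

119.21 GiB

128 GB = 128 × 10^9 bytes = 128,000,000,000 bytes
1 GiB = 2^30 bytes = 1,073,741,824 bytes
128,000,000,000 / 1,073,741,824 = 119.21 GiB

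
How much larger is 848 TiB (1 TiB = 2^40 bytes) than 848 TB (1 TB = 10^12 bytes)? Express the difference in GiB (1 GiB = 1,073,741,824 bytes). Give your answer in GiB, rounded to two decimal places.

78,590.46 GiB

848 TiB = 848 × 1,099,511,627,776 = 932,385,860,354,048 bytes
848 TB = 848 × 1,000,000,000,000 = 848,000,000,000,000 bytes
difference = 84,385,860,354,048 bytes
84,385,860,354,048 / 1,073,741,824 = 78,590.46 GiB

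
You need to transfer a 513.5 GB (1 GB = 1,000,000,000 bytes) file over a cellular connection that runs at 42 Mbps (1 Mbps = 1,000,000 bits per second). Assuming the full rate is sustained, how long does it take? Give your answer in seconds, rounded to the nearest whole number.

97,810 seconds

513.5 GB = 513,500,000,000 bytes = 4,108,000,000,000 bits
42 Mbps = 42,000,000 bits/s
time = 4,108,000,000,000 / 42,000,000 = 97,810 s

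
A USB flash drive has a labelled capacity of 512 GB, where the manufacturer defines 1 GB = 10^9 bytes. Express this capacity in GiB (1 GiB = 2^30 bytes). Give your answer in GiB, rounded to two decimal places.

476.84 GiB

512 GB × 1,000,000,000 bytes/GB = 512,000,000,000 bytes
1 GiB = 1,073,741,824 bytes
512,000,000,000 / 1,073,741,824 = 476.84 GiB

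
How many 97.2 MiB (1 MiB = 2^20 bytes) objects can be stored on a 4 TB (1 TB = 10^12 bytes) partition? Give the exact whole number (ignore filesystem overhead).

Capacity: 4 TB = 4,000,000,000,000 bytes
Per item: 97.2 MiB = 101,921,587.2 bytes
⌊4,000,000,000,000 / 101,921,587.2⌋ = 39,245

39,245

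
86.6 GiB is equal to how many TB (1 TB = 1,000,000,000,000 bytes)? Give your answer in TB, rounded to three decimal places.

86.6 GiB × 1,073,741,824 bytes/GiB = 92,986,041,958.4 bytes
1 TB = 1,000,000,000,000 bytes
92,986,041,958.4 / 1,000,000,000,000 = 0.093 TB

0.093 TB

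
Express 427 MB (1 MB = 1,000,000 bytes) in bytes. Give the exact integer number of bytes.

427 × 1,000,000 = 427,000,000 bytes

427,000,000 bytes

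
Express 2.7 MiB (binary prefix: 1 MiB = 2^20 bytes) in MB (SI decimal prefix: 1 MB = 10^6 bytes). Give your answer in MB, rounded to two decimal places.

2.83 MB

2.7 MiB = 2.7 × 2^20 bytes = 2,831,155.2 bytes
1 MB = 10^6 bytes = 1,000,000 bytes
2,831,155.2 / 1,000,000 = 2.83 MB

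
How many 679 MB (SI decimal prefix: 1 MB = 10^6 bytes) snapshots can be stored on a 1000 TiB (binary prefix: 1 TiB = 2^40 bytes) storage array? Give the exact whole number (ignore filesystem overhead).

Capacity: 1000 TiB = 1,099,511,627,776,000 bytes
Per item: 679 MB = 679,000,000 bytes
⌊1,099,511,627,776,000 / 679,000,000⌋ = 1,619,310

1,619,310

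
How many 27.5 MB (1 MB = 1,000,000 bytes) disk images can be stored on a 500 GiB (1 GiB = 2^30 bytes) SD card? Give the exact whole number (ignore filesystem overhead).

Capacity: 500 GiB = 536,870,912,000 bytes
Per item: 27.5 MB = 27,500,000 bytes
⌊536,870,912,000 / 27,500,000⌋ = 19,522

19,522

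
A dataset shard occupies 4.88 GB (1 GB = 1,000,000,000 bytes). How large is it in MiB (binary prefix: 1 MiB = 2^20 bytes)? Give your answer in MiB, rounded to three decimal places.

4,653.931 MiB

4.88 GB = 4.88 × 10^9 bytes = 4,880,000,000 bytes
1 MiB = 1,048,576 bytes
4,880,000,000 / 1,048,576 = 4,653.931 MiB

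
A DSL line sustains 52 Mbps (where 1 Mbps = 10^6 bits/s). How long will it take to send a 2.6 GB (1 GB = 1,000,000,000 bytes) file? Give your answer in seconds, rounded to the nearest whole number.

400 seconds

2.6 GB = 2,600,000,000 bytes = 20,800,000,000 bits
52 Mbps = 52,000,000 bits/s
time = 20,800,000,000 / 52,000,000 = 400 s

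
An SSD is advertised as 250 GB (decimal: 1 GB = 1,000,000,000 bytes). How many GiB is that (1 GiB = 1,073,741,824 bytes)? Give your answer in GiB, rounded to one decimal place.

232.8 GiB

250 GB × 1,000,000,000 bytes/GB = 250,000,000,000 bytes
1 GiB = 2^30 bytes = 1,073,741,824 bytes
250,000,000,000 / 1,073,741,824 = 232.8 GiB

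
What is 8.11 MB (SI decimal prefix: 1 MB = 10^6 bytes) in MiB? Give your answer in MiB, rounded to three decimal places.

8.11 MB = 8.11 × 10^6 bytes = 8,110,000 bytes
1 MiB = 2^20 bytes = 1,048,576 bytes
8,110,000 / 1,048,576 = 7.734 MiB

7.734 MiB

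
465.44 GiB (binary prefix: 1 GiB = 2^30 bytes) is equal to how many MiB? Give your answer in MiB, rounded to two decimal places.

476,610.56 MiB

465.44 GiB = 465.44 × 2^30 bytes = 499,762,394,562.56 bytes
1 MiB = 2^20 bytes = 1,048,576 bytes
499,762,394,562.56 / 1,048,576 = 476,610.56 MiB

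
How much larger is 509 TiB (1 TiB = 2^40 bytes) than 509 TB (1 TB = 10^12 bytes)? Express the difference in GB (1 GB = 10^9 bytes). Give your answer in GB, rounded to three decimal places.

509 TiB = 509 × 1,099,511,627,776 = 559,651,418,537,984 bytes
509 TB = 509 × 1,000,000,000,000 = 509,000,000,000,000 bytes
difference = 50,651,418,537,984 bytes
50,651,418,537,984 / 1,000,000,000 = 50,651.419 GB

50,651.419 GB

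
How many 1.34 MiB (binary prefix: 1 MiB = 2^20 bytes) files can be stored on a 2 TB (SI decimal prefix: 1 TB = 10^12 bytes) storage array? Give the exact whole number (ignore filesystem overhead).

1,423,394

Capacity: 2 TB = 2,000,000,000,000 bytes
Per item: 1.34 MiB = 1,405,091.84 bytes
⌊2,000,000,000,000 / 1,405,091.84⌋ = 1,423,394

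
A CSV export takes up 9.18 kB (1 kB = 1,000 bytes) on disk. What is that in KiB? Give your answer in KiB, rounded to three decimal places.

8.965 KiB

9.18 kB = 9.18 × 10^3 bytes = 9,180 bytes
1 KiB = 2^10 bytes = 1,024 bytes
9,180 / 1,024 = 8.965 KiB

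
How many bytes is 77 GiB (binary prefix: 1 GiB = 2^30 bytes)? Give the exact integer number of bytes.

82,678,120,448 bytes

77 × 1,073,741,824 = 82,678,120,448 bytes  (1 GiB = 2^30 bytes)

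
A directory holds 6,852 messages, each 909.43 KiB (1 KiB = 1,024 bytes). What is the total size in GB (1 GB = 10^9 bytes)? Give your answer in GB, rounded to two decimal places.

6.38 GB

Total = 6,852 × 909.43 KiB = 6231414.36 KiB
= 6231414.36 × 1,024 bytes = 6,380,968,304.64 bytes
1 GB = 1,000,000,000 bytes
6,380,968,304.64 / 1,000,000,000 = 6.38 GB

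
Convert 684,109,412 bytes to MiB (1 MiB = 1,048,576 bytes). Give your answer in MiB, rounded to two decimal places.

652.42 MiB

684,109,412 bytes given.
1 MiB = 1,048,576 bytes
684,109,412 / 1,048,576 = 652.42 MiB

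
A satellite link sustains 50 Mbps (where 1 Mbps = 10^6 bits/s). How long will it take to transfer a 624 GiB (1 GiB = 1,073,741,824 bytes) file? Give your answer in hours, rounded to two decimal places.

29.78 hours

624 GiB = 670,014,898,176 bytes = 5,360,119,185,408 bits
50 Mbps = 50,000,000 bits/s
time = 5,360,119,185,408 / 50,000,000 = 107,202.3837 s
107,202.3837 s / 3600 = 29.78 hours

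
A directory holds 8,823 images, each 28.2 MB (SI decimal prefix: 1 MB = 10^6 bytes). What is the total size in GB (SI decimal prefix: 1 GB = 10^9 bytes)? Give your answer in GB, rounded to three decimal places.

Total = 8,823 × 28.2 MB = 248808.6 MB
= 248808.6 × 1,000,000 bytes = 248,808,600,000 bytes
1 GB = 1,000,000,000 bytes
248,808,600,000 / 1,000,000,000 = 248.809 GB

248.809 GB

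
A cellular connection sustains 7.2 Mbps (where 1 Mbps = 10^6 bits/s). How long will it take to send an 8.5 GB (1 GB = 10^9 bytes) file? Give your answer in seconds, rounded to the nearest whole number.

8.5 GB = 8,500,000,000 bytes = 68,000,000,000 bits
7.2 Mbps = 7,200,000 bits/s
time = 68,000,000,000 / 7,200,000 = 9,444 s

9,444 seconds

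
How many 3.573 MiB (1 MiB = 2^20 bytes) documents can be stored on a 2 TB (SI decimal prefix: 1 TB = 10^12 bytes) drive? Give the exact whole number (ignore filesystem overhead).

533,822

Capacity: 2 TB = 2,000,000,000,000 bytes
Per item: 3.573 MiB = 3,746,562.048 bytes
⌊2,000,000,000,000 / 3,746,562.048⌋ = 533,822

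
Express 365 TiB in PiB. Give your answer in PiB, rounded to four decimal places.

365 TiB = 365 × 2^40 bytes = 401,321,744,138,240 bytes
1 PiB = 1,125,899,906,842,624 bytes
401,321,744,138,240 / 1,125,899,906,842,624 = 0.3564 PiB

0.3564 PiB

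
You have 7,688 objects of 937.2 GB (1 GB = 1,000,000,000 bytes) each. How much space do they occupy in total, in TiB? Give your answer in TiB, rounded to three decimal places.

6,553.085 TiB

Total = 7,688 × 937.2 GB = 7205193.6 GB
= 7205193.6 × 1,000,000,000 bytes = 7,205,193,600,000,000 bytes
1 TiB = 1,099,511,627,776 bytes
7,205,193,600,000,000 / 1,099,511,627,776 = 6,553.085 TiB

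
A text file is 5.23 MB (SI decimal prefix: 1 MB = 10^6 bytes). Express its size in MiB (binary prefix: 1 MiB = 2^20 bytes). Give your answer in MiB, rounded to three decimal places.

4.988 MiB

5.23 MB × 1,000,000 bytes/MB = 5,230,000 bytes
1 MiB = 2^20 bytes = 1,048,576 bytes
5,230,000 / 1,048,576 = 4.988 MiB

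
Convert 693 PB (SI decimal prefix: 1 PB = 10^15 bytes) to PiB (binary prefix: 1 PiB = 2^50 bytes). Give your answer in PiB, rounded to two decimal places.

693 PB = 693 × 10^15 bytes = 693,000,000,000,000,000 bytes
1 PiB = 1,125,899,906,842,624 bytes
693,000,000,000,000,000 / 1,125,899,906,842,624 = 615.51 PiB

615.51 PiB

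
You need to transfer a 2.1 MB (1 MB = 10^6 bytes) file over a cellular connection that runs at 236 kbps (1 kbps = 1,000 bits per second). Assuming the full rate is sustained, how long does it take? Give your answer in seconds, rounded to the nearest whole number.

2.1 MB = 2,100,000 bytes = 16,800,000 bits
236 kbps = 236,000 bits/s
time = 16,800,000 / 236,000 = 71 s

71 seconds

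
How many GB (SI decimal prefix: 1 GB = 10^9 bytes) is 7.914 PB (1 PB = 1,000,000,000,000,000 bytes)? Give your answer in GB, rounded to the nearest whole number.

7,914,000 GB

7.914 PB = 7.914 × 10^15 bytes = 7,914,000,000,000,000 bytes
1 GB = 10^9 bytes = 1,000,000,000 bytes
7,914,000,000,000,000 / 1,000,000,000 = 7,914,000 GB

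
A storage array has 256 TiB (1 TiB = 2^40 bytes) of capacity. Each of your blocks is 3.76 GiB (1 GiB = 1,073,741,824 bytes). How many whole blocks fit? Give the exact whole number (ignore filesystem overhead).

Capacity: 256 TiB = 281,474,976,710,656 bytes
Per item: 3.76 GiB = 4,037,269,258.24 bytes
⌊281,474,976,710,656 / 4,037,269,258.24⌋ = 69,719

69,719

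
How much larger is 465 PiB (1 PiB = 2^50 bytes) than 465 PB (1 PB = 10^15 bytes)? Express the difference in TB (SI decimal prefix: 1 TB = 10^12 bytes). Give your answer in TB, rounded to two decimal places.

58,543.46 TB

465 PiB = 465 × 1,125,899,906,842,624 = 523,543,456,681,820,160 bytes
465 PB = 465 × 1,000,000,000,000,000 = 465,000,000,000,000,000 bytes
difference = 58,543,456,681,820,160 bytes
58,543,456,681,820,160 / 1,000,000,000,000 = 58,543.46 TB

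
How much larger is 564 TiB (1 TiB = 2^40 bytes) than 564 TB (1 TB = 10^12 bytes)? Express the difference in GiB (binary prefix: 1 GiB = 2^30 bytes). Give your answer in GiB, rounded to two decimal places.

52,270.07 GiB

564 TiB = 564 × 1,099,511,627,776 = 620,124,558,065,664 bytes
564 TB = 564 × 1,000,000,000,000 = 564,000,000,000,000 bytes
difference = 56,124,558,065,664 bytes
56,124,558,065,664 / 1,073,741,824 = 52,270.07 GiB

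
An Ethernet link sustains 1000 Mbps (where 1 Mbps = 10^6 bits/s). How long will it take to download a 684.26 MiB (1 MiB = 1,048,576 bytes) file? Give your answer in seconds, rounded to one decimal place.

5.7 seconds

684.26 MiB = 717,498,613.76 bytes = 5,739,988,910.08 bits
1000 Mbps = 1,000,000,000 bits/s
time = 5,739,988,910.08 / 1,000,000,000 = 5.7 s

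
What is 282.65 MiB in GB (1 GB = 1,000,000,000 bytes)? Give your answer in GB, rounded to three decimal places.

0.296 GB

282.65 MiB = 282.65 × 2^20 bytes = 296,380,006.4 bytes
1 GB = 1,000,000,000 bytes
296,380,006.4 / 1,000,000,000 = 0.296 GB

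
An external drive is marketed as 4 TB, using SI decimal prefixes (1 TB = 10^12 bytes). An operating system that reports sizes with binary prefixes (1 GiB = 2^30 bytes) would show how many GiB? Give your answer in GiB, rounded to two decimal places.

4 TB × 1,000,000,000,000 bytes/TB = 4,000,000,000,000 bytes
1 GiB = 2^30 bytes = 1,073,741,824 bytes
4,000,000,000,000 / 1,073,741,824 = 3,725.29 GiB

3,725.29 GiB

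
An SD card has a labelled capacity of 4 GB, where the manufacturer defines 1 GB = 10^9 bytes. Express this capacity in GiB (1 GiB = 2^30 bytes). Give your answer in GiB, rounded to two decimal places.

4 GB × 1,000,000,000 bytes/GB = 4,000,000,000 bytes
1 GiB = 1,073,741,824 bytes
4,000,000,000 / 1,073,741,824 = 3.73 GiB

3.73 GiB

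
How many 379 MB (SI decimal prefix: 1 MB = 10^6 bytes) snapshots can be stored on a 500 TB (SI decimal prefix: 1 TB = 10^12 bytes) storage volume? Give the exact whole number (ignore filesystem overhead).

Capacity: 500 TB = 500,000,000,000,000 bytes
Per item: 379 MB = 379,000,000 bytes
⌊500,000,000,000,000 / 379,000,000⌋ = 1,319,261

1,319,261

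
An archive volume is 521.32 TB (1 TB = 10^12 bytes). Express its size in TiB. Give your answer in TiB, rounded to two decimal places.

474.14 TiB

521.32 TB × 1,000,000,000,000 bytes/TB = 521,320,000,000,000 bytes
1 TiB = 2^40 bytes = 1,099,511,627,776 bytes
521,320,000,000,000 / 1,099,511,627,776 = 474.14 TiB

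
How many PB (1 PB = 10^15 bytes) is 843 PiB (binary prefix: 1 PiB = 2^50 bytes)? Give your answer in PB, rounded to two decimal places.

949.13 PB

843 PiB = 843 × 2^50 bytes = 949,133,621,468,332,032 bytes
1 PB = 1,000,000,000,000,000 bytes
949,133,621,468,332,032 / 1,000,000,000,000,000 = 949.13 PB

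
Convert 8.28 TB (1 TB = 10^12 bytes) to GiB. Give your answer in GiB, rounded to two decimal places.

8.28 TB × 1,000,000,000,000 bytes/TB = 8,280,000,000,000 bytes
1 GiB = 1,073,741,824 bytes
8,280,000,000,000 / 1,073,741,824 = 7,711.35 GiB

7,711.35 GiB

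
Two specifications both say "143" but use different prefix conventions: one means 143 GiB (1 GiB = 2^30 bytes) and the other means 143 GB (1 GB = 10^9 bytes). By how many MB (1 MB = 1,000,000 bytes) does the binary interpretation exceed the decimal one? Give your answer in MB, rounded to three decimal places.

10,545.081 MB

143 GiB = 143 × 1,073,741,824 = 153,545,080,832 bytes
143 GB = 143 × 1,000,000,000 = 143,000,000,000 bytes
difference = 10,545,080,832 bytes
10,545,080,832 / 1,000,000 = 10,545.081 MB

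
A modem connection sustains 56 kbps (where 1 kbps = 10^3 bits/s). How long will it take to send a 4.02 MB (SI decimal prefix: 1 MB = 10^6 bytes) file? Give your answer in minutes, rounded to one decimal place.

9.6 minutes

4.02 MB = 4,020,000 bytes = 32,160,000 bits
56 kbps = 56,000 bits/s
time = 32,160,000 / 56,000 = 574.29 s
574.29 s / 60 = 9.6 minutes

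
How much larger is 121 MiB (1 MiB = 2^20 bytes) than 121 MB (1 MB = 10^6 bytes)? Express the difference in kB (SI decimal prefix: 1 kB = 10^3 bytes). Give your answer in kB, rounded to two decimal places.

5,877.70 kB

121 MiB = 121 × 1,048,576 = 126,877,696 bytes
121 MB = 121 × 1,000,000 = 121,000,000 bytes
difference = 5,877,696 bytes
5,877,696 / 1,000 = 5,877.70 kB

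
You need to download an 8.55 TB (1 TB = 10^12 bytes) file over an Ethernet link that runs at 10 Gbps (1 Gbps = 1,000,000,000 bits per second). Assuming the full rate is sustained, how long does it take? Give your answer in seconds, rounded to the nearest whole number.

6,840 seconds

8.55 TB = 8,550,000,000,000 bytes = 68,400,000,000,000 bits
10 Gbps = 10,000,000,000 bits/s
time = 68,400,000,000,000 / 10,000,000,000 = 6,840 s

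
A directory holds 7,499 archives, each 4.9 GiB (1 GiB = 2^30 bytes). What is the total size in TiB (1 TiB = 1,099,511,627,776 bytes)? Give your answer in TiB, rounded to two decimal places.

35.88 TiB

Total = 7,499 × 4.9 GiB = 36745.1 GiB
= 36745.1 × 1,073,741,824 bytes = 39,454,750,697,062.4 bytes
1 TiB = 1,099,511,627,776 bytes
39,454,750,697,062.4 / 1,099,511,627,776 = 35.88 TiB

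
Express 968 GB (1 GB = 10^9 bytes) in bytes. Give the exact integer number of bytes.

968 × 1,000,000,000 = 968,000,000,000 bytes

968,000,000,000 bytes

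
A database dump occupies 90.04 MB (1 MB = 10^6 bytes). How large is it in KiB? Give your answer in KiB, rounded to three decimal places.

87,929.688 KiB

90.04 MB = 90.04 × 10^6 bytes = 90,040,000 bytes
1 KiB = 1,024 bytes
90,040,000 / 1,024 = 87,929.688 KiB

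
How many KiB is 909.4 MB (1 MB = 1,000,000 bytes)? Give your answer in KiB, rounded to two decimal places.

888,085.94 KiB

909.4 MB × 1,000,000 bytes/MB = 909,400,000 bytes
1 KiB = 2^10 bytes = 1,024 bytes
909,400,000 / 1,024 = 888,085.94 KiB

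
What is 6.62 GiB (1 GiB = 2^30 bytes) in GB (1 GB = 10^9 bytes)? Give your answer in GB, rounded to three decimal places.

6.62 GiB = 6.62 × 2^30 bytes = 7,108,170,874.88 bytes
1 GB = 1,000,000,000 bytes
7,108,170,874.88 / 1,000,000,000 = 7.108 GB

7.108 GB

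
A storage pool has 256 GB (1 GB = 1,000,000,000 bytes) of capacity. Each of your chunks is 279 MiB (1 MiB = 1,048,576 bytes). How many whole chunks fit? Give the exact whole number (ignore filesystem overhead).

Capacity: 256 GB = 256,000,000,000 bytes
Per item: 279 MiB = 292,552,704 bytes
⌊256,000,000,000 / 292,552,704⌋ = 875

875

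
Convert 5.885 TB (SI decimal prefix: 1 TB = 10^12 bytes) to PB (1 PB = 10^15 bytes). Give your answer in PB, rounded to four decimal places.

0.0059 PB

5.885 TB × 1,000,000,000,000 bytes/TB = 5,885,000,000,000 bytes
1 PB = 1,000,000,000,000,000 bytes
5,885,000,000,000 / 1,000,000,000,000,000 = 0.0059 PB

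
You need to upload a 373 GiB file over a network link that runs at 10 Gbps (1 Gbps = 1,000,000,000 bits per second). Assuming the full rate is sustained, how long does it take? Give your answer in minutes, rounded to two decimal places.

373 GiB = 400,505,700,352 bytes = 3,204,045,602,816 bits
10 Gbps = 10,000,000,000 bits/s
time = 3,204,045,602,816 / 10,000,000,000 = 320.405 s
320.405 s / 60 = 5.34 minutes

5.34 minutes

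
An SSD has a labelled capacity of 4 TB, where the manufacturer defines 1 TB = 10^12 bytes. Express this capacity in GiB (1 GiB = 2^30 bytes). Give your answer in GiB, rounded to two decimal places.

4 TB = 4 × 10^12 bytes = 4,000,000,000,000 bytes
1 GiB = 1,073,741,824 bytes
4,000,000,000,000 / 1,073,741,824 = 3,725.29 GiB

3,725.29 GiB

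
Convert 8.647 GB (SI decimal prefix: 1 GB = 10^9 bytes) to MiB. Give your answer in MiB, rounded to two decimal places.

8.647 GB × 1,000,000,000 bytes/GB = 8,647,000,000 bytes
1 MiB = 2^20 bytes = 1,048,576 bytes
8,647,000,000 / 1,048,576 = 8,246.42 MiB

8,246.42 MiB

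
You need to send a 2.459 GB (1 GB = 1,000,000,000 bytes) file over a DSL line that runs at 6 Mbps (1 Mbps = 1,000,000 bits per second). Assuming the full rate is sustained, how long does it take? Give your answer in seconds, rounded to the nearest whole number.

2.459 GB = 2,459,000,000 bytes = 19,672,000,000 bits
6 Mbps = 6,000,000 bits/s
time = 19,672,000,000 / 6,000,000 = 3,279 s

3,279 seconds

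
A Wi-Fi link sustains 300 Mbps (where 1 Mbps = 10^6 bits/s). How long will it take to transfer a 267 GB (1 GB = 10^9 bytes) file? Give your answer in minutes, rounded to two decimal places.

267 GB = 267,000,000,000 bytes = 2,136,000,000,000 bits
300 Mbps = 300,000,000 bits/s
time = 2,136,000,000,000 / 300,000,000 = 7,120.000 s
7,120.000 s / 60 = 118.67 minutes

118.67 minutes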